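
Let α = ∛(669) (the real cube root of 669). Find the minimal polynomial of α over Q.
m_α(x) = x^3 - 669

α satisfies α^3 = 669, so x^3 - 669 annihilates α. By the rational root test, a rational root p/q (in lowest terms) of x^3 - 669 would satisfy p^3 = 669 q^3, forcing q = 1 and p^3 = 669; but 669 is not a perfect cube, contradiction. A monic cubic over Q with no rational root is irreducible (any nontrivial factorization would include a linear factor). Hence x^3 - 669 is the minimal polynomial of α, and in particular [Q(α):Q] = 3.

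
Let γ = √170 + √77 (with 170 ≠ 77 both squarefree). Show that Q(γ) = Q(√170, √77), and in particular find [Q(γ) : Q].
[Q(γ) : Q] = 4 (equivalently, Q(γ) = Q(√170, √77))

Obviously Q(γ) ⊆ Q(√170, √77), and [Q(√170, √77):Q] = 4 (since 170, 77 are distinct squarefree integers > 1 with 13090 not a perfect square). To show equality we compute the minimal polynomial of γ. From γ = √170 + √77: γ^2 = 170 + 2√(13090) + 77 = 247 + 2√(13090), so γ^2 - 247 = 2√(13090); squaring, (γ^2 - 247)^2 = 4·13090, i.e. γ^4 - 494γ^2 + 61009 - 52360 = 0, i.e. γ^4 - 494γ^2 + 8649 = 0. So γ is a root of x^4 - 494x^2 + 8649. This polynomial is irreducible over Q: it has no rational root (each ±√170 ± √77 is irrational), and any factorization into two quadratics over Q would force √(13090) ∈ Q (pairing opposite roots) or √170, √77 ∈ Q (other pairings), all impossible. Hence [Q(γ):Q] = 4 = [Q(√170, √77):Q], so Q(γ) = Q(√170, √77).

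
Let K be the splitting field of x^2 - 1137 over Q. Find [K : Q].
[K : Q] = 2

f(x) = x^2 - 1137 factors as (x - √1137)(x + √1137). The splitting field is K = Q(√1137). Since 1137 is squarefree and > 1, it is not a perfect square, so x^2 - 1137 is irreducible over Q and [Q(√1137) : Q] = 2. Hence [K : Q] = 2.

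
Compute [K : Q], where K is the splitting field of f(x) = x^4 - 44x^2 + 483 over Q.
[K : Q] = 4

Solving the quadratic in x^2: x^2 = (44 ± √(44^2 - 4·483))/2 = (44 ± √4)/2 = (44 ± 2)/2, giving x^2 = 21 or x^2 = 23. So f(x) = (x^2 - 21)(x^2 - 23) and the roots of f are ±√21, ±√23. Hence the splitting field is K = Q(√21, √23). Since 21 and 23 are distinct squarefree integers > 1, their product 483 is not a perfect square, so √23 ∉ Q(√21). By the tower law [K:Q] = [Q(√21,√23):Q(√21)] · [Q(√21):Q] = 2 · 2 = 4.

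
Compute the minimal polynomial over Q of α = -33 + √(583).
m_α(x) = x^2 + 66x + 506

From α + 33 = √(583), squaring gives (α + 33)^2 = 583, i.e. α^2 + 66α + 1089 = 583, so α^2 + 66α + 506 = 0. The discriminant of x^2 + 66x + 506 is (66)^2 - 4·(506) = 4356 - 2024 = 2332, and 4·(583) is not a perfect square in Q since 583 is squarefree and ≠ 1. Hence x^2 + 66x + 506 is irreducible over Q and is the minimal polynomial of α.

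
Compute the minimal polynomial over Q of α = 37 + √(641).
m_α(x) = x^2 - 74x + 728

From α - 37 = √(641), squaring gives (α - 37)^2 = 641, i.e. α^2 - 74α + 1369 = 641, so α^2 - 74α + 728 = 0. The discriminant of x^2 - 74x + 728 is (-74)^2 - 4·(728) = 5476 - 2912 = 2564, and 4·(641) is not a perfect square in Q since 641 is squarefree and ≠ 1. Hence x^2 - 74x + 728 is irreducible over Q and is the minimal polynomial of α.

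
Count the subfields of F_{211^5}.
F_{211^5} has 2 subfields

The subfields of F_{p^n} are exactly the fields F_{p^d} for d | n (each is the fixed field of the unique index-d subgroup of Gal(F_{p^n}/F_p) ≅ Z/nZ). The divisors of n = 5 are {1, 5}, giving 2 subfields: F_{211^1}, F_{211^5}.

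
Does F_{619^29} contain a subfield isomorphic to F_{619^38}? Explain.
No: F_{619^38} is not a subfield of F_{619^29}

F_{p^m} embeds in F_{p^n} iff m | n. Here 38 ∤ 29 (since 29 = 0·38 + 29 with remainder 29 ≠ 0), so F_{619^38} is not a subfield of F_{619^29}. Equivalently: if it were, the tower law would give 38 = [F_{619^38}:F_619] dividing [F_{619^29}:F_619] = 29, contradiction.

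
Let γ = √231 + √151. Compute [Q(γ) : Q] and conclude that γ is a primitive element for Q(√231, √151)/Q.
[Q(γ) : Q] = 4 (equivalently, Q(γ) = Q(√231, √151))

Obviously Q(γ) ⊆ Q(√231, √151), and [Q(√231, √151):Q] = 4 (since 231, 151 are distinct squarefree integers > 1 with 34881 not a perfect square). To show equality we compute the minimal polynomial of γ. From γ = √231 + √151: γ^2 = 231 + 2√(34881) + 151 = 382 + 2√(34881), so γ^2 - 382 = 2√(34881); squaring, (γ^2 - 382)^2 = 4·34881, i.e. γ^4 - 764γ^2 + 145924 - 139524 = 0, i.e. γ^4 - 764γ^2 + 6400 = 0. So γ is a root of x^4 - 764x^2 + 6400. This polynomial is irreducible over Q: it has no rational root (each ±√231 ± √151 is irrational), and any factorization into two quadratics over Q would force √(34881) ∈ Q (pairing opposite roots) or √231, √151 ∈ Q (other pairings), all impossible. Hence [Q(γ):Q] = 4 = [Q(√231, √151):Q], so Q(γ) = Q(√231, √151).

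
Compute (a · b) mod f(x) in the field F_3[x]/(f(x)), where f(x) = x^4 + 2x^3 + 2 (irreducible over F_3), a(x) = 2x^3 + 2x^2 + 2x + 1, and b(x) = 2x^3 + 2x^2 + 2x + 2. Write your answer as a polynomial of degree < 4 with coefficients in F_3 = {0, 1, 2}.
a · b ≡ 2x^3 + 2x^2 + 2 (mod f(x))

Multiply in F_3[x]: a(x)·b(x) = (2x^3 + 2x^2 + 2x + 1)·(2x^3 + 2x^2 + 2x + 2) = x^6 + 2x^5 + 2x^3 + x^2 + 2. This has degree ≥ 4, so divide by f(x) over F_3: x^6 + 2x^5 + 2x^3 + x^2 + 2 = (x^2)·(x^4 + 2x^3 + 2) + (2x^3 + 2x^2 + 2). Hence a·b ≡ 2x^3 + 2x^2 + 2 (mod f). (F_3[x]/(f) is a field with 3^4 = 81 elements since f is irreducible of degree 4.)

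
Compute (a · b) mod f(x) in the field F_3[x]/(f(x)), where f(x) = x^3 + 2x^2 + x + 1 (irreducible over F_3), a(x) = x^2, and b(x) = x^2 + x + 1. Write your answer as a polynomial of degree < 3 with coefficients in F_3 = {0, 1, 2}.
a · b ≡ 2x^2 + 1 (mod f(x))

Multiply in F_3[x]: a(x)·b(x) = (x^2)·(x^2 + x + 1) = x^4 + x^3 + x^2. This has degree ≥ 3, so divide by f(x) over F_3: x^4 + x^3 + x^2 = (x + 2)·(x^3 + 2x^2 + x + 1) + (2x^2 + 1). Hence a·b ≡ 2x^2 + 1 (mod f). (F_3[x]/(f) is a field with 3^3 = 27 elements since f is irreducible of degree 3.)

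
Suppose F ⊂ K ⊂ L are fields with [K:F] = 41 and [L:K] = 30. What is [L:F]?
[L:F] = 1230

The tower law says that for any tower of field extensions F ⊂ K ⊂ L with finite degrees, [L:F] = [L:K] · [K:F]. Here this gives [L:F] = 30 · 41 = 1230.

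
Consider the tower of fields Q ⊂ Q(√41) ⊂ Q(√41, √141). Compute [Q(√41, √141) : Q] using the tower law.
[Q(√41, √141) : Q] = 4

[Q(√41):Q] = 2 (min poly x^2 - 41, irreducible since 41 is squarefree > 1). For the top step, suppose √141 ∈ Q(√41), say √141 = c + d√41 with c, d ∈ Q. Squaring: 141 = c^2 + 41d^2 + 2cd√41. Since √41 ∉ Q this forces 2cd = 0. If d = 0 then √141 = c ∈ Q, contradicting 141 squarefree > 1. If c = 0 then 141 = 41d^2, so 41·141 = (41d)^2 is a perfect square in Q — but 41·141 = 5781 is not a perfect square (since 41 and 141 are distinct squarefree integers). Contradiction. Hence √141 ∉ Q(√41), so x^2 - 141 stays irreducible over Q(√41) and [Q(√41, √141) : Q(√41)] = 2. By the tower law, [Q(√41, √141) : Q] = 2 · 2 = 4.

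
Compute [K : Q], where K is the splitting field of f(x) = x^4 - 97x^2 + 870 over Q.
[K : Q] = 4

Solving the quadratic in x^2: x^2 = (97 ± √(97^2 - 4·870))/2 = (97 ± √5929)/2 = (97 ± 77)/2, giving x^2 = 87 or x^2 = 10. So f(x) = (x^2 - 87)(x^2 - 10) and the roots of f are ±√87, ±√10. Hence the splitting field is K = Q(√87, √10). Since 87 and 10 are distinct squarefree integers > 1, their product 870 is not a perfect square, so √10 ∉ Q(√87). By the tower law [K:Q] = [Q(√87,√10):Q(√87)] · [Q(√87):Q] = 2 · 2 = 4.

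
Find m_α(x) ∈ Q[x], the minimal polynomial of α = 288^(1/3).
m_α(x) = x^3 - 288

α satisfies α^3 = 288, so x^3 - 288 annihilates α. By the rational root test, a rational root p/q (in lowest terms) of x^3 - 288 would satisfy p^3 = 288 q^3, forcing q = 1 and p^3 = 288; but 288 is not a perfect cube, contradiction. A monic cubic over Q with no rational root is irreducible (any nontrivial factorization would include a linear factor). Hence x^3 - 288 is the minimal polynomial of α, and in particular [Q(α):Q] = 3.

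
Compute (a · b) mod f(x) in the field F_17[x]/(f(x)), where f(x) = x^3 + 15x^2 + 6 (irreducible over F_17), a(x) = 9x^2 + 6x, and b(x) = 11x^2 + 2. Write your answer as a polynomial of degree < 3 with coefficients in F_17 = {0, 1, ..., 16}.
a · b ≡ 2x^2 + 13x + 14 (mod f(x))

Multiply in F_17[x]: a(x)·b(x) = (9x^2 + 6x)·(11x^2 + 2) = 14x^4 + 15x^3 + x^2 + 12x. This has degree ≥ 3, so divide by f(x) over F_17: 14x^4 + 15x^3 + x^2 + 12x = (14x + 9)·(x^3 + 15x^2 + 6) + (2x^2 + 13x + 14). Hence a·b ≡ 2x^2 + 13x + 14 (mod f). (F_17[x]/(f) is a field with 17^3 = 4913 elements since f is irreducible of degree 3.)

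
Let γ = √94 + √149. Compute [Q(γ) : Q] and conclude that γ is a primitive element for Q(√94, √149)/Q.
[Q(γ) : Q] = 4 (equivalently, Q(γ) = Q(√94, √149))

Obviously Q(γ) ⊆ Q(√94, √149), and [Q(√94, √149):Q] = 4 (since 94, 149 are distinct squarefree integers > 1 with 14006 not a perfect square). To show equality we compute the minimal polynomial of γ. From γ = √94 + √149: γ^2 = 94 + 2√(14006) + 149 = 243 + 2√(14006), so γ^2 - 243 = 2√(14006); squaring, (γ^2 - 243)^2 = 4·14006, i.e. γ^4 - 486γ^2 + 59049 - 56024 = 0, i.e. γ^4 - 486γ^2 + 3025 = 0. So γ is a root of x^4 - 486x^2 + 3025. This polynomial is irreducible over Q: it has no rational root (each ±√94 ± √149 is irrational), and any factorization into two quadratics over Q would force √(14006) ∈ Q (pairing opposite roots) or √94, √149 ∈ Q (other pairings), all impossible. Hence [Q(γ):Q] = 4 = [Q(√94, √149):Q], so Q(γ) = Q(√94, √149).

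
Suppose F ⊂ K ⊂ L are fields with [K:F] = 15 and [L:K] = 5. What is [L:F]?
[L:F] = 75

The tower law says that for any tower of field extensions F ⊂ K ⊂ L with finite degrees, [L:F] = [L:K] · [K:F]. Here this gives [L:F] = 5 · 15 = 75.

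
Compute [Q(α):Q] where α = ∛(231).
[Q(α):Q] = 3

The minimal polynomial of α is x^3 - 231, irreducible over Q since 231 is not a perfect cube (so x^3 - 231 has no rational root). Hence [Q(α):Q] = deg(m_α) = 3.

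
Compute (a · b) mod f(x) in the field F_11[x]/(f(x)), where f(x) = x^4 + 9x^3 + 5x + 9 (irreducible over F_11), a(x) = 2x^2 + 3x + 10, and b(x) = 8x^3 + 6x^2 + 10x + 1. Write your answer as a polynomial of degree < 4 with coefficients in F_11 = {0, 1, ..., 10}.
a · b ≡ x^3 + x^2 + 4x + 3 (mod f(x))

Multiply in F_11[x]: a(x)·b(x) = (2x^2 + 3x + 10)·(8x^3 + 6x^2 + 10x + 1) = 5x^5 + 3x^4 + 8x^3 + 4x^2 + 4x + 10. This has degree ≥ 4, so divide by f(x) over F_11: 5x^5 + 3x^4 + 8x^3 + 4x^2 + 4x + 10 = (5x + 2)·(x^4 + 9x^3 + 5x + 9) + (x^3 + x^2 + 4x + 3). Hence a·b ≡ x^3 + x^2 + 4x + 3 (mod f). (F_11[x]/(f) is a field with 11^4 = 14641 elements since f is irreducible of degree 4.)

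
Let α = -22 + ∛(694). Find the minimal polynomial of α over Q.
m_α(x) = x^3 + 66x^2 + 1452x + 9954

Set β = α + 22 = ∛(694), so β^3 = 694. Then (α + 22)^3 - 694 = 0, i.e. α is a root of g(x) = (x + 22)^3 - 694 = x^3 + 66x^2 + 1452x + 9954. Since g(x) = h(x + 22) where h(x) = x^3 - 694, and h is irreducible over Q (because 694 is not a perfect cube, so h has no rational root, and a monic cubic with no rational root is irreducible), g is also irreducible (irreducibility is preserved under the substitution x → x + 22). Hence m_α(x) = x^3 + 66x^2 + 1452x + 9954.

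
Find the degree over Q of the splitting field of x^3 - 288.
[K : Q] = 6

The roots of x^3 - 288 are ∛288, ω∛288, ω^2∛288 where ω = e^(2πi/3) is a primitive cube root of unity, so K = Q(∛288, ω). Now [Q(∛288):Q] = 3 (since 288 is not a perfect cube, x^3 - 288 is irreducible) and [Q(ω):Q] = 2. Both 2 and 3 divide [K:Q], and [K:Q] ≤ 3·2 = 6, so [K:Q] = 6. (Equivalently: Q(∛288) ⊂ R but ω ∉ R, so [K : Q(∛288)] = 2.)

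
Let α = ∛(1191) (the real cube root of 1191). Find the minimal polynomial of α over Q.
m_α(x) = x^3 - 1191

α satisfies α^3 = 1191, so x^3 - 1191 annihilates α. By the rational root test, a rational root p/q (in lowest terms) of x^3 - 1191 would satisfy p^3 = 1191 q^3, forcing q = 1 and p^3 = 1191; but 1191 is not a perfect cube, contradiction. A monic cubic over Q with no rational root is irreducible (any nontrivial factorization would include a linear factor). Hence x^3 - 1191 is the minimal polynomial of α, and in particular [Q(α):Q] = 3.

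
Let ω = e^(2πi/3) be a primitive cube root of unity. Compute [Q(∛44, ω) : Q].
[Q(∛44, ω) : Q] = 6

[Q(∛44):Q] = 3 (min poly x^3 - 44, irreducible since 44 is not a perfect cube). [Q(ω):Q] = 2 (min poly x^2 + x + 1). Since Q(∛44) ⊂ R and ω ∉ R, we have ω ∉ Q(∛44), so x^2 + x + 1 remains irreducible over Q(∛44) and [Q(∛44, ω) : Q(∛44)] = 2. By the tower law, [Q(∛44, ω) : Q] = 3 · 2 = 6. (In fact Q(∛44, ω) is the splitting field of x^3 - 44 over Q.)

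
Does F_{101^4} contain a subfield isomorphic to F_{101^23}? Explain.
No: F_{101^23} is not a subfield of F_{101^4}

F_{p^m} embeds in F_{p^n} iff m | n. Here 23 ∤ 4 (since 4 = 0·23 + 4 with remainder 4 ≠ 0), so F_{101^23} is not a subfield of F_{101^4}. Equivalently: if it were, the tower law would give 23 = [F_{101^23}:F_101] dividing [F_{101^4}:F_101] = 4, contradiction.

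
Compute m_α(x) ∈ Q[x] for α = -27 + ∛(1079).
m_α(x) = x^3 + 81x^2 + 2187x + 18604

Set β = α + 27 = ∛(1079), so β^3 = 1079. Then (α + 27)^3 - 1079 = 0, i.e. α is a root of g(x) = (x + 27)^3 - 1079 = x^3 + 81x^2 + 2187x + 18604. Since g(x) = h(x + 27) where h(x) = x^3 - 1079, and h is irreducible over Q (because 1079 is not a perfect cube, so h has no rational root, and a monic cubic with no rational root is irreducible), g is also irreducible (irreducibility is preserved under the substitution x → x + 27). Hence m_α(x) = x^3 + 81x^2 + 2187x + 18604.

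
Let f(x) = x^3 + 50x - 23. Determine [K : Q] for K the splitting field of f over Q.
[K : Q] = 6

By the rational root test, any rational root of the monic integer polynomial f(x) = x^3 + 50x - 23 must be an integer dividing the constant term -23, i.e. one of ±{1, 23}. Evaluating: f(1) = 28, f(-1) = -74, f(23) = 13294, f(-23) = -13340; none is 0, so f has no rational root and is therefore irreducible over Q (a cubic with no linear factor over a field is irreducible). For an irreducible cubic, the Galois group is A_3 or S_3 according as the discriminant disc(f) = -4a^3 - 27b^2 = -4·(50)^3 - 27·(-23)^2 = -514283 is or is not a square in Q. Here disc(f) = -514283 is not a perfect square in Q, so the Galois group of f over Q is not contained in A_3 and must be all of S_3. The splitting field has degree |S_3| = 6 over Q, so [K : Q] = 6.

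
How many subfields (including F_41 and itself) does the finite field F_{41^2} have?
F_{41^2} has 2 subfields

The subfields of F_{p^n} are exactly the fields F_{p^d} for d | n (each is the fixed field of the unique index-d subgroup of Gal(F_{p^n}/F_p) ≅ Z/nZ). The divisors of n = 2 are {1, 2}, giving 2 subfields: F_{41^1}, F_{41^2}.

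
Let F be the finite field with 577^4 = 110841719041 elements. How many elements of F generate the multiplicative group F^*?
There are φ(110841719040) = 25548816384 primitive elements

F_q^* is cyclic of order q - 1 = 110841719040. A cyclic group of order m has exactly φ(m) generators. Here m = 110841719040 = 2^8 · 3^2 · 5 · 13^2 · 17^2 · 197, so the number of primitive elements is φ(110841719040) = 25548816384.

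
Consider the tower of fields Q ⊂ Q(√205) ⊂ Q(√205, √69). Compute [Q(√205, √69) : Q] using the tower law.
[Q(√205, √69) : Q] = 4

[Q(√205):Q] = 2 (min poly x^2 - 205, irreducible since 205 is squarefree > 1). For the top step, suppose √69 ∈ Q(√205), say √69 = c + d√205 with c, d ∈ Q. Squaring: 69 = c^2 + 205d^2 + 2cd√205. Since √205 ∉ Q this forces 2cd = 0. If d = 0 then √69 = c ∈ Q, contradicting 69 squarefree > 1. If c = 0 then 69 = 205d^2, so 205·69 = (205d)^2 is a perfect square in Q — but 205·69 = 14145 is not a perfect square (since 205 and 69 are distinct squarefree integers). Contradiction. Hence √69 ∉ Q(√205), so x^2 - 69 stays irreducible over Q(√205) and [Q(√205, √69) : Q(√205)] = 2. By the tower law, [Q(√205, √69) : Q] = 2 · 2 = 4.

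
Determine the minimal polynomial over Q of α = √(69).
m_α(x) = x^2 - 69

α satisfies α^2 - 69 = 0, so x^2 - 69 annihilates α. Since d = 69 is squarefree and ≠ 1, it is not a perfect square in Q, so x^2 - 69 has no rational root and is therefore irreducible over Q (a degree-2 polynomial over a field is irreducible iff it has no root). Hence m_α(x) = x^2 - 69.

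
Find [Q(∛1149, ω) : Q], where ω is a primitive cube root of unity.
[Q(∛1149, ω) : Q] = 6

[Q(∛1149):Q] = 3 (min poly x^3 - 1149, irreducible since 1149 is not a perfect cube). [Q(ω):Q] = 2 (min poly x^2 + x + 1). Since Q(∛1149) ⊂ R and ω ∉ R, we have ω ∉ Q(∛1149), so x^2 + x + 1 remains irreducible over Q(∛1149) and [Q(∛1149, ω) : Q(∛1149)] = 2. By the tower law, [Q(∛1149, ω) : Q] = 3 · 2 = 6. (In fact Q(∛1149, ω) is the splitting field of x^3 - 1149 over Q.)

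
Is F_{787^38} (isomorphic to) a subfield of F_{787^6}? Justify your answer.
No: F_{787^38} is not a subfield of F_{787^6}

F_{p^m} embeds in F_{p^n} iff m | n. Here 38 ∤ 6 (since 6 = 0·38 + 6 with remainder 6 ≠ 0), so F_{787^38} is not a subfield of F_{787^6}. Equivalently: if it were, the tower law would give 38 = [F_{787^38}:F_787] dividing [F_{787^6}:F_787] = 6, contradiction.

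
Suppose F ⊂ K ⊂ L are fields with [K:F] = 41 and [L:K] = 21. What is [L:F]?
[L:F] = 861

The tower law says that for any tower of field extensions F ⊂ K ⊂ L with finite degrees, [L:F] = [L:K] · [K:F]. Here this gives [L:F] = 21 · 41 = 861.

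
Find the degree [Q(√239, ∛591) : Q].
[Q(√239, ∛591) : Q] = 6

Let L = Q(√239, ∛591). Since Q(√239) ⊂ L and [Q(√239):Q] = 2, the tower law gives 2 | [L:Q]. Likewise Q(∛591) ⊂ L with [Q(∛591):Q] = 3 (because 591 is not a perfect cube), so 3 | [L:Q]. As gcd(2,3) = 1, [L:Q] is divisible by 6. Conversely L is generated over Q by √239 and ∛591, so [L:Q] ≤ 2·3 = 6. Therefore [Q(√239, ∛591) : Q] = 6.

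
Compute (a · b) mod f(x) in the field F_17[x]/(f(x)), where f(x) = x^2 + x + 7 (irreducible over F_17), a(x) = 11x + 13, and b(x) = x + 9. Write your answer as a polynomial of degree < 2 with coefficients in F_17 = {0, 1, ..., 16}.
a · b ≡ 16x + 6 (mod f(x))

Multiply in F_17[x]: a(x)·b(x) = (11x + 13)·(x + 9) = 11x^2 + 10x + 15. This has degree ≥ 2, so divide by f(x) over F_17: 11x^2 + 10x + 15 = (11)·(x^2 + x + 7) + (16x + 6). Hence a·b ≡ 16x + 6 (mod f). (F_17[x]/(f) is a field with 17^2 = 289 elements since f is irreducible of degree 2.)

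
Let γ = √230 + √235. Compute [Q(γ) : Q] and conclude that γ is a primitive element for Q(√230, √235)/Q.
[Q(γ) : Q] = 4 (equivalently, Q(γ) = Q(√230, √235))

Obviously Q(γ) ⊆ Q(√230, √235), and [Q(√230, √235):Q] = 4 (since 230, 235 are distinct squarefree integers > 1 with 54050 not a perfect square). To show equality we compute the minimal polynomial of γ. From γ = √230 + √235: γ^2 = 230 + 2√(54050) + 235 = 465 + 2√(54050), so γ^2 - 465 = 2√(54050); squaring, (γ^2 - 465)^2 = 4·54050, i.e. γ^4 - 930γ^2 + 216225 - 216200 = 0, i.e. γ^4 - 930γ^2 + 25 = 0. So γ is a root of x^4 - 930x^2 + 25. This polynomial is irreducible over Q: it has no rational root (each ±√230 ± √235 is irrational), and any factorization into two quadratics over Q would force √(54050) ∈ Q (pairing opposite roots) or √230, √235 ∈ Q (other pairings), all impossible. Hence [Q(γ):Q] = 4 = [Q(√230, √235):Q], so Q(γ) = Q(√230, √235).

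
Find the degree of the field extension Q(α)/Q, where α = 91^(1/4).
[Q(α):Q] = 4

α is a root of x^4 - 91. By Eisenstein's criterion at the prime p = 7 (which divides the constant term 91 but p^2 = 49 does not, since 91 is squarefree), x^4 - 91 is irreducible over Q. Hence [Q(α):Q] = 4.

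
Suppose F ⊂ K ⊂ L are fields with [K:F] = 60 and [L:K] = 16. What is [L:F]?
[L:F] = 960

The tower law says that for any tower of field extensions F ⊂ K ⊂ L with finite degrees, [L:F] = [L:K] · [K:F]. Here this gives [L:F] = 16 · 60 = 960.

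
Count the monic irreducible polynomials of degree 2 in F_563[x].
There are 158203 monic irreducible polynomials of degree 2 over F_563

Each element of F_{563^2} that lies in no proper subfield is a root of exactly one monic irreducible of degree 2 over F_563, and each such polynomial has 2 distinct roots in F_{563^2}. By Möbius inversion the count is N_563(2) = (1/2) Σ_{d|2} μ(2/d) · 563^d = (1/2)(μ(2)·563^1 + μ(1)·563^2) = 316406/2 = 158203.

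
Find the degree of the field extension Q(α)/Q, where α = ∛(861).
[Q(α):Q] = 3

The minimal polynomial of α is x^3 - 861, irreducible over Q since 861 is not a perfect cube (so x^3 - 861 has no rational root). Hence [Q(α):Q] = deg(m_α) = 3.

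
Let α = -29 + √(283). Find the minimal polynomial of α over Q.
m_α(x) = x^2 + 58x + 558

From α + 29 = √(283), squaring gives (α + 29)^2 = 283, i.e. α^2 + 58α + 841 = 283, so α^2 + 58α + 558 = 0. The discriminant of x^2 + 58x + 558 is (58)^2 - 4·(558) = 3364 - 2232 = 1132, and 4·(283) is not a perfect square in Q since 283 is squarefree and ≠ 1. Hence x^2 + 58x + 558 is irreducible over Q and is the minimal polynomial of α.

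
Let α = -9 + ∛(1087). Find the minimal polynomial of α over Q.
m_α(x) = x^3 + 27x^2 + 243x - 358

Set β = α + 9 = ∛(1087), so β^3 = 1087. Then (α + 9)^3 - 1087 = 0, i.e. α is a root of g(x) = (x + 9)^3 - 1087 = x^3 + 27x^2 + 243x - 358. Since g(x) = h(x + 9) where h(x) = x^3 - 1087, and h is irreducible over Q (because 1087 is not a perfect cube, so h has no rational root, and a monic cubic with no rational root is irreducible), g is also irreducible (irreducibility is preserved under the substitution x → x + 9). Hence m_α(x) = x^3 + 27x^2 + 243x - 358.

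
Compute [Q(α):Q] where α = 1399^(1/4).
[Q(α):Q] = 4

α is a root of x^4 - 1399. By Eisenstein's criterion at the prime p = 1399 (which divides the constant term 1399 but p^2 = 1957201 does not, since 1399 is squarefree), x^4 - 1399 is irreducible over Q. Hence [Q(α):Q] = 4.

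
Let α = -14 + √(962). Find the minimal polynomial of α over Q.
m_α(x) = x^2 + 28x - 766

From α + 14 = √(962), squaring gives (α + 14)^2 = 962, i.e. α^2 + 28α + 196 = 962, so α^2 + 28α - 766 = 0. The discriminant of x^2 + 28x - 766 is (28)^2 - 4·(-766) = 784 + 3064 = 3848, and 4·(962) is not a perfect square in Q since 962 is squarefree and ≠ 1. Hence x^2 + 28x - 766 is irreducible over Q and is the minimal polynomial of α.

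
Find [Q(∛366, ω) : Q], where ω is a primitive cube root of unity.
[Q(∛366, ω) : Q] = 6

[Q(∛366):Q] = 3 (min poly x^3 - 366, irreducible since 366 is not a perfect cube). [Q(ω):Q] = 2 (min poly x^2 + x + 1). Since Q(∛366) ⊂ R and ω ∉ R, we have ω ∉ Q(∛366), so x^2 + x + 1 remains irreducible over Q(∛366) and [Q(∛366, ω) : Q(∛366)] = 2. By the tower law, [Q(∛366, ω) : Q] = 3 · 2 = 6. (In fact Q(∛366, ω) is the splitting field of x^3 - 366 over Q.)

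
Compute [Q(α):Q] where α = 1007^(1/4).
[Q(α):Q] = 4

α is a root of x^4 - 1007. By Eisenstein's criterion at the prime p = 19 (which divides the constant term 1007 but p^2 = 361 does not, since 1007 is squarefree), x^4 - 1007 is irreducible over Q. Hence [Q(α):Q] = 4.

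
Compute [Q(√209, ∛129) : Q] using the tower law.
[Q(√209, ∛129) : Q] = 6

Let L = Q(√209, ∛129). Since Q(√209) ⊂ L and [Q(√209):Q] = 2, the tower law gives 2 | [L:Q]. Likewise Q(∛129) ⊂ L with [Q(∛129):Q] = 3 (because 129 is not a perfect cube), so 3 | [L:Q]. As gcd(2,3) = 1, [L:Q] is divisible by 6. Conversely L is generated over Q by √209 and ∛129, so [L:Q] ≤ 2·3 = 6. Therefore [Q(√209, ∛129) : Q] = 6.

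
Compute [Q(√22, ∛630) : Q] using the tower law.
[Q(√22, ∛630) : Q] = 6

Let L = Q(√22, ∛630). Since Q(√22) ⊂ L and [Q(√22):Q] = 2, the tower law gives 2 | [L:Q]. Likewise Q(∛630) ⊂ L with [Q(∛630):Q] = 3 (because 630 is not a perfect cube), so 3 | [L:Q]. As gcd(2,3) = 1, [L:Q] is divisible by 6. Conversely L is generated over Q by √22 and ∛630, so [L:Q] ≤ 2·3 = 6. Therefore [Q(√22, ∛630) : Q] = 6.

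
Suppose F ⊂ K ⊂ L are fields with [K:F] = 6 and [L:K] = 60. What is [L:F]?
[L:F] = 360

The tower law says that for any tower of field extensions F ⊂ K ⊂ L with finite degrees, [L:F] = [L:K] · [K:F]. Here this gives [L:F] = 60 · 6 = 360.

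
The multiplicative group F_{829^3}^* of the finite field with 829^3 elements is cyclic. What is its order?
|F_{829^3}^*| = 569722788

F_{829^3} has 829^3 = 569722789 elements; its multiplicative group consists of all nonzero elements, so |F_{829^3}^*| = 569722789 - 1 = 569722788. (It is cyclic since any finite subgroup of the multiplicative group of a field is cyclic.)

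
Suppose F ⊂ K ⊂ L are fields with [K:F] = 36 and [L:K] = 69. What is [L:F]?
[L:F] = 2484

The tower law says that for any tower of field extensions F ⊂ K ⊂ L with finite degrees, [L:F] = [L:K] · [K:F]. Here this gives [L:F] = 69 · 36 = 2484.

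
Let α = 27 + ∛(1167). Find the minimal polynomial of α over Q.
m_α(x) = x^3 - 81x^2 + 2187x - 20850

Set β = α - 27 = ∛(1167), so β^3 = 1167. Then (α - 27)^3 - 1167 = 0, i.e. α is a root of g(x) = (x - 27)^3 - 1167 = x^3 - 81x^2 + 2187x - 20850. Since g(x) = h(x - 27) where h(x) = x^3 - 1167, and h is irreducible over Q (because 1167 is not a perfect cube, so h has no rational root, and a monic cubic with no rational root is irreducible), g is also irreducible (irreducibility is preserved under the substitution x → x - 27). Hence m_α(x) = x^3 - 81x^2 + 2187x - 20850.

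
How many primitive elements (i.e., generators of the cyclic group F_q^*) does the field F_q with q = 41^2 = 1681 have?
There are φ(1680) = 384 primitive elements

F_q^* is cyclic of order q - 1 = 1680. A cyclic group of order m has exactly φ(m) generators. Here m = 1680 = 2^4 · 3 · 5 · 7, so the number of primitive elements is φ(1680) = 384.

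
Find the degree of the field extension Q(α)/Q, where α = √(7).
[Q(α):Q] = 2

[Q(α):Q] equals the degree of the minimal polynomial of α. Here α^2 = 7 and x^2 - 7 is irreducible (d = 7 is squarefree, ≠ 1, hence not a square), so deg(m_α) = 2. Thus [Q(α):Q] = 2.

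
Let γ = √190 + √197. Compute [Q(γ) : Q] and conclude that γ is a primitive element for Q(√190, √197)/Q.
[Q(γ) : Q] = 4 (equivalently, Q(γ) = Q(√190, √197))

Obviously Q(γ) ⊆ Q(√190, √197), and [Q(√190, √197):Q] = 4 (since 190, 197 are distinct squarefree integers > 1 with 37430 not a perfect square). To show equality we compute the minimal polynomial of γ. From γ = √190 + √197: γ^2 = 190 + 2√(37430) + 197 = 387 + 2√(37430), so γ^2 - 387 = 2√(37430); squaring, (γ^2 - 387)^2 = 4·37430, i.e. γ^4 - 774γ^2 + 149769 - 149720 = 0, i.e. γ^4 - 774γ^2 + 49 = 0. So γ is a root of x^4 - 774x^2 + 49. This polynomial is irreducible over Q: it has no rational root (each ±√190 ± √197 is irrational), and any factorization into two quadratics over Q would force √(37430) ∈ Q (pairing opposite roots) or √190, √197 ∈ Q (other pairings), all impossible. Hence [Q(γ):Q] = 4 = [Q(√190, √197):Q], so Q(γ) = Q(√190, √197).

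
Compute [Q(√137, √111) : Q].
[Q(√137, √111) : Q] = 4

[Q(√137):Q] = 2 (min poly x^2 - 137, irreducible since 137 is squarefree > 1). For the top step, suppose √111 ∈ Q(√137), say √111 = c + d√137 with c, d ∈ Q. Squaring: 111 = c^2 + 137d^2 + 2cd√137. Since √137 ∉ Q this forces 2cd = 0. If d = 0 then √111 = c ∈ Q, contradicting 111 squarefree > 1. If c = 0 then 111 = 137d^2, so 137·111 = (137d)^2 is a perfect square in Q — but 137·111 = 15207 is not a perfect square (since 137 and 111 are distinct squarefree integers). Contradiction. Hence √111 ∉ Q(√137), so x^2 - 111 stays irreducible over Q(√137) and [Q(√137, √111) : Q(√137)] = 2. By the tower law, [Q(√137, √111) : Q] = 2 · 2 = 4.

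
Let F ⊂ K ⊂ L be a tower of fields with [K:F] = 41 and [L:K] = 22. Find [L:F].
[L:F] = 902

The tower law says that for any tower of field extensions F ⊂ K ⊂ L with finite degrees, [L:F] = [L:K] · [K:F]. Here this gives [L:F] = 22 · 41 = 902.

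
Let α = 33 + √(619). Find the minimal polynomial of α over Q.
m_α(x) = x^2 - 66x + 470

From α - 33 = √(619), squaring gives (α - 33)^2 = 619, i.e. α^2 - 66α + 1089 = 619, so α^2 - 66α + 470 = 0. The discriminant of x^2 - 66x + 470 is (-66)^2 - 4·(470) = 4356 - 1880 = 2476, and 4·(619) is not a perfect square in Q since 619 is squarefree and ≠ 1. Hence x^2 - 66x + 470 is irreducible over Q and is the minimal polynomial of α.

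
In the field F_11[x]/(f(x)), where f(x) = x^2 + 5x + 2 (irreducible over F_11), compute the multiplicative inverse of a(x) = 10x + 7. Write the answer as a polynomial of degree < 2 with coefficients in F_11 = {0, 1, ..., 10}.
a(x)^(-1) ≡ 5x + 5 (mod f(x))

Since f is irreducible over F_11, F_11[x]/(f) is a field and a(x) ≠ 0 has an inverse. Apply the extended Euclidean algorithm to f(x) and a(x) in F_11[x]: f(x) = (10x + 10)·a(x) + (9). The last nonzero remainder is the constant 9 = gcd(f, a) in F_11. Back-substituting through the division chain expresses 9 = s(x)·a(x) + t(x)·f(x) with s(x) ≡ x + 1 (mod f), so (x + 1)·a(x) ≡ 9 (mod f). Multiplying by 9^(-1) ≡ 5 in F_11 gives a(x)^(-1) ≡ 5·(x + 1) ≡ 5x + 5 (mod f). Check: (10x + 7)·(5x + 5) = 6x^2 + 8x + 2 ≡ 1 (mod x^2 + 5x + 2).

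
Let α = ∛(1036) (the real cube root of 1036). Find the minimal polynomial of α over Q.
m_α(x) = x^3 - 1036

α satisfies α^3 = 1036, so x^3 - 1036 annihilates α. By the rational root test, a rational root p/q (in lowest terms) of x^3 - 1036 would satisfy p^3 = 1036 q^3, forcing q = 1 and p^3 = 1036; but 1036 is not a perfect cube, contradiction. A monic cubic over Q with no rational root is irreducible (any nontrivial factorization would include a linear factor). Hence x^3 - 1036 is the minimal polynomial of α, and in particular [Q(α):Q] = 3.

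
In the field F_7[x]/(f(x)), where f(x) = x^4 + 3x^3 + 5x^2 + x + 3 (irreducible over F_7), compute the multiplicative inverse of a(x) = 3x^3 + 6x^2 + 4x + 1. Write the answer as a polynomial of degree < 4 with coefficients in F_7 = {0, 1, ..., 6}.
a(x)^(-1) ≡ 3x^3 + 6x^2 + 6 (mod f(x))

Since f is irreducible over F_7, F_7[x]/(f) is a field and a(x) ≠ 0 has an inverse. Apply the extended Euclidean algorithm to f(x) and a(x) in F_7[x]: f(x) = (5x + 5)·a(x) + (4x^2 + 4x + 5);  a(x) = (6x + 6)·(4x^2 + 4x + 5) + (6x + 6);  (4x^2 + 4x + 5) = (3x)·(6x + 6) + (5). The last nonzero remainder is the constant 5 = gcd(f, a) in F_7. Back-substituting through the division chain expresses 5 = s(x)·a(x) + t(x)·f(x) with s(x) ≡ x^3 + 2x^2 + 2 (mod f), so (x^3 + 2x^2 + 2)·a(x) ≡ 5 (mod f). Multiplying by 5^(-1) ≡ 3 in F_7 gives a(x)^(-1) ≡ 3·(x^3 + 2x^2 + 2) ≡ 3x^3 + 6x^2 + 6 (mod f). Check: (3x^3 + 6x^2 + 4x + 1)·(3x^3 + 6x^2 + 6) = 2x^6 + x^5 + 6x^4 + 3x^3 + 3x + 6 ≡ 1 (mod x^4 + 3x^3 + 5x^2 + x + 3).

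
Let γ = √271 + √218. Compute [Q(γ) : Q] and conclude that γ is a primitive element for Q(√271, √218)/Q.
[Q(γ) : Q] = 4 (equivalently, Q(γ) = Q(√271, √218))

Obviously Q(γ) ⊆ Q(√271, √218), and [Q(√271, √218):Q] = 4 (since 271, 218 are distinct squarefree integers > 1 with 59078 not a perfect square). To show equality we compute the minimal polynomial of γ. From γ = √271 + √218: γ^2 = 271 + 2√(59078) + 218 = 489 + 2√(59078), so γ^2 - 489 = 2√(59078); squaring, (γ^2 - 489)^2 = 4·59078, i.e. γ^4 - 978γ^2 + 239121 - 236312 = 0, i.e. γ^4 - 978γ^2 + 2809 = 0. So γ is a root of x^4 - 978x^2 + 2809. This polynomial is irreducible over Q: it has no rational root (each ±√271 ± √218 is irrational), and any factorization into two quadratics over Q would force √(59078) ∈ Q (pairing opposite roots) or √271, √218 ∈ Q (other pairings), all impossible. Hence [Q(γ):Q] = 4 = [Q(√271, √218):Q], so Q(γ) = Q(√271, √218).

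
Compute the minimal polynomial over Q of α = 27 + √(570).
m_α(x) = x^2 - 54x + 159

From α - 27 = √(570), squaring gives (α - 27)^2 = 570, i.e. α^2 - 54α + 729 = 570, so α^2 - 54α + 159 = 0. The discriminant of x^2 - 54x + 159 is (-54)^2 - 4·(159) = 2916 - 636 = 2280, and 4·(570) is not a perfect square in Q since 570 is squarefree and ≠ 1. Hence x^2 - 54x + 159 is irreducible over Q and is the minimal polynomial of α.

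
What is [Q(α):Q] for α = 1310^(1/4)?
[Q(α):Q] = 4

α is a root of x^4 - 1310. By Eisenstein's criterion at the prime p = 2 (which divides the constant term 1310 but p^2 = 4 does not, since 1310 is squarefree), x^4 - 1310 is irreducible over Q. Hence [Q(α):Q] = 4.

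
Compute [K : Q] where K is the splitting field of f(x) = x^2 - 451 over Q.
[K : Q] = 2

f(x) = x^2 - 451 factors as (x - √451)(x + √451). The splitting field is K = Q(√451). Since 451 is squarefree and > 1, it is not a perfect square, so x^2 - 451 is irreducible over Q and [Q(√451) : Q] = 2. Hence [K : Q] = 2.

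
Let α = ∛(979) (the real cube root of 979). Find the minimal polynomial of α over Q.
m_α(x) = x^3 - 979

α satisfies α^3 = 979, so x^3 - 979 annihilates α. By the rational root test, a rational root p/q (in lowest terms) of x^3 - 979 would satisfy p^3 = 979 q^3, forcing q = 1 and p^3 = 979; but 979 is not a perfect cube, contradiction. A monic cubic over Q with no rational root is irreducible (any nontrivial factorization would include a linear factor). Hence x^3 - 979 is the minimal polynomial of α, and in particular [Q(α):Q] = 3.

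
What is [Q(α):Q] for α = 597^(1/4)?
[Q(α):Q] = 4

α is a root of x^4 - 597. By Eisenstein's criterion at the prime p = 3 (which divides the constant term 597 but p^2 = 9 does not, since 597 is squarefree), x^4 - 597 is irreducible over Q. Hence [Q(α):Q] = 4.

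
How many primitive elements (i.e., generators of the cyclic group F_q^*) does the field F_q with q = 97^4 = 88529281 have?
There are φ(88529280) = 20213760 primitive elements

F_q^* is cyclic of order q - 1 = 88529280. A cyclic group of order m has exactly φ(m) generators. Here m = 88529280 = 2^7 · 3 · 5 · 7^2 · 941, so the number of primitive elements is φ(88529280) = 20213760.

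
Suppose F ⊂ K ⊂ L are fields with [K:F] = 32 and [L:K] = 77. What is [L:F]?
[L:F] = 2464

The tower law says that for any tower of field extensions F ⊂ K ⊂ L with finite degrees, [L:F] = [L:K] · [K:F]. Here this gives [L:F] = 77 · 32 = 2464.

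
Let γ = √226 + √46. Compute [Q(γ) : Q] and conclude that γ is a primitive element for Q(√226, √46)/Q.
[Q(γ) : Q] = 4 (equivalently, Q(γ) = Q(√226, √46))

Obviously Q(γ) ⊆ Q(√226, √46), and [Q(√226, √46):Q] = 4 (since 226, 46 are distinct squarefree integers > 1 with 10396 not a perfect square). To show equality we compute the minimal polynomial of γ. From γ = √226 + √46: γ^2 = 226 + 2√(10396) + 46 = 272 + 2√(10396), so γ^2 - 272 = 2√(10396); squaring, (γ^2 - 272)^2 = 4·10396, i.e. γ^4 - 544γ^2 + 73984 - 41584 = 0, i.e. γ^4 - 544γ^2 + 32400 = 0. So γ is a root of x^4 - 544x^2 + 32400. This polynomial is irreducible over Q: it has no rational root (each ±√226 ± √46 is irrational), and any factorization into two quadratics over Q would force √(10396) ∈ Q (pairing opposite roots) or √226, √46 ∈ Q (other pairings), all impossible. Hence [Q(γ):Q] = 4 = [Q(√226, √46):Q], so Q(γ) = Q(√226, √46).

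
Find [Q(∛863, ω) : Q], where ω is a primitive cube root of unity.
[Q(∛863, ω) : Q] = 6

[Q(∛863):Q] = 3 (min poly x^3 - 863, irreducible since 863 is not a perfect cube). [Q(ω):Q] = 2 (min poly x^2 + x + 1). Since Q(∛863) ⊂ R and ω ∉ R, we have ω ∉ Q(∛863), so x^2 + x + 1 remains irreducible over Q(∛863) and [Q(∛863, ω) : Q(∛863)] = 2. By the tower law, [Q(∛863, ω) : Q] = 3 · 2 = 6. (In fact Q(∛863, ω) is the splitting field of x^3 - 863 over Q.)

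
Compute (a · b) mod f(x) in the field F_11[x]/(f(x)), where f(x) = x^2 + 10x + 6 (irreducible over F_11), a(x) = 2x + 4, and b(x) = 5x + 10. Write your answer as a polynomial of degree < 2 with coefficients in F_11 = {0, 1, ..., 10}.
a · b ≡ 6x + 2 (mod f(x))

Multiply in F_11[x]: a(x)·b(x) = (2x + 4)·(5x + 10) = 10x^2 + 7x + 7. This has degree ≥ 2, so divide by f(x) over F_11: 10x^2 + 7x + 7 = (10)·(x^2 + 10x + 6) + (6x + 2). Hence a·b ≡ 6x + 2 (mod f). (F_11[x]/(f) is a field with 11^2 = 121 elements since f is irreducible of degree 2.)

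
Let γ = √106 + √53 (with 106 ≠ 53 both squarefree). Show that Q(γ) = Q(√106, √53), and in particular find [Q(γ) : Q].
[Q(γ) : Q] = 4 (equivalently, Q(γ) = Q(√106, √53))

Obviously Q(γ) ⊆ Q(√106, √53), and [Q(√106, √53):Q] = 4 (since 106, 53 are distinct squarefree integers > 1 with 5618 not a perfect square). To show equality we compute the minimal polynomial of γ. From γ = √106 + √53: γ^2 = 106 + 2√(5618) + 53 = 159 + 2√(5618), so γ^2 - 159 = 2√(5618); squaring, (γ^2 - 159)^2 = 4·5618, i.e. γ^4 - 318γ^2 + 25281 - 22472 = 0, i.e. γ^4 - 318γ^2 + 2809 = 0. So γ is a root of x^4 - 318x^2 + 2809. This polynomial is irreducible over Q: it has no rational root (each ±√106 ± √53 is irrational), and any factorization into two quadratics over Q would force √(5618) ∈ Q (pairing opposite roots) or √106, √53 ∈ Q (other pairings), all impossible. Hence [Q(γ):Q] = 4 = [Q(√106, √53):Q], so Q(γ) = Q(√106, √53).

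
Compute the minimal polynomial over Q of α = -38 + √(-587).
m_α(x) = x^2 + 76x + 2031

From α + 38 = √(-587), squaring gives (α + 38)^2 = -587, i.e. α^2 + 76α + 1444 = -587, so α^2 + 76α + 2031 = 0. The discriminant of x^2 + 76x + 2031 is (76)^2 - 4·(2031) = 5776 - 8124 = -2348, and 4·(-587) is not a perfect square in Q since -587 is squarefree and ≠ 1. Hence x^2 + 76x + 2031 is irreducible over Q and is the minimal polynomial of α.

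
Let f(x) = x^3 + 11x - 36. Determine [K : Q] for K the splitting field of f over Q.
[K : Q] = 6

By the rational root test, any rational root of the monic integer polynomial f(x) = x^3 + 11x - 36 must be an integer dividing the constant term -36, i.e. one of ±{1, 2, 3, 4, 6, 9, 12, 18, 36}. Evaluating: f(1) = -24, f(-1) = -48, f(2) = -6, f(-2) = -66, f(3) = 24, f(-3) = -96, f(4) = 72, f(-4) = -144, f(6) = 246, f(-6) = -318, f(9) = 792, f(-9) = -864, f(12) = 1824, f(-12) = -1896, f(18) = 5994, f(-18) = -6066, f(36) = 47016, f(-36) = -47088; none is 0, so f has no rational root and is therefore irreducible over Q (a cubic with no linear factor over a field is irreducible). For an irreducible cubic, the Galois group is A_3 or S_3 according as the discriminant disc(f) = -4a^3 - 27b^2 = -4·(11)^3 - 27·(-36)^2 = -40316 is or is not a square in Q. Here disc(f) = -40316 is not a perfect square in Q, so the Galois group of f over Q is not contained in A_3 and must be all of S_3. The splitting field has degree |S_3| = 6 over Q, so [K : Q] = 6.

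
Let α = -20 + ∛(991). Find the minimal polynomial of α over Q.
m_α(x) = x^3 + 60x^2 + 1200x + 7009

Set β = α + 20 = ∛(991), so β^3 = 991. Then (α + 20)^3 - 991 = 0, i.e. α is a root of g(x) = (x + 20)^3 - 991 = x^3 + 60x^2 + 1200x + 7009. Since g(x) = h(x + 20) where h(x) = x^3 - 991, and h is irreducible over Q (because 991 is not a perfect cube, so h has no rational root, and a monic cubic with no rational root is irreducible), g is also irreducible (irreducibility is preserved under the substitution x → x + 20). Hence m_α(x) = x^3 + 60x^2 + 1200x + 7009.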